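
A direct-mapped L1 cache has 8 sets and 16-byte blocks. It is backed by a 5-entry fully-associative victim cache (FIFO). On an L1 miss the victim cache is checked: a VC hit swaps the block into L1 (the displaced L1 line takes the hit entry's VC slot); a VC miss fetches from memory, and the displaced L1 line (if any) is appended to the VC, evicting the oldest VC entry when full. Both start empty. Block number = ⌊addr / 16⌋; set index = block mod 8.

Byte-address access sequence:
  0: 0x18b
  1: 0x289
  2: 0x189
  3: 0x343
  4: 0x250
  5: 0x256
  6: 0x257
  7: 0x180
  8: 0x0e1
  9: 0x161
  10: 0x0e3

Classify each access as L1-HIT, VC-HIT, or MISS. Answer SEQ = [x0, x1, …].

0: 0x18b (blk 24, set 0) → MISS  vc=[]
1: 0x289 (blk 40, set 0) → MISS  vc=[24]
2: 0x189 (blk 24, set 0) → VC-HIT  vc=[40]
3: 0x343 (blk 52, set 4) → MISS  vc=[40]
4: 0x250 (blk 37, set 5) → MISS  vc=[40]
5: 0x256 (blk 37, set 5) → L1-HIT  vc=[40]
6: 0x257 (blk 37, set 5) → L1-HIT  vc=[40]
7: 0x180 (blk 24, set 0) → L1-HIT  vc=[40]
8: 0xe1 (blk 14, set 6) → MISS  vc=[40]
9: 0x161 (blk 22, set 6) → MISS  vc=[40, 14]
10: 0xe3 (blk 14, set 6) → VC-HIT  vc=[40, 22]

SEQ = [MISS, MISS, VC-HIT, MISS, MISS, L1-HIT, L1-HIT, L1-HIT, MISS, MISS, VC-HIT]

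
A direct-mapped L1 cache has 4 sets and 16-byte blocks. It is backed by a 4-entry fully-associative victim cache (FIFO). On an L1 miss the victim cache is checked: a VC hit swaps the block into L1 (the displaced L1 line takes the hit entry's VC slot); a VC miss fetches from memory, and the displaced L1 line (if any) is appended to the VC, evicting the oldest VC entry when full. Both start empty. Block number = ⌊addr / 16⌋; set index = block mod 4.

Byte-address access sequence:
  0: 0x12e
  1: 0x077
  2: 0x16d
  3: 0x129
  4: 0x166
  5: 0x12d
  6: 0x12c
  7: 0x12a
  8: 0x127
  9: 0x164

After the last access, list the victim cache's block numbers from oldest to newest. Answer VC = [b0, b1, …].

VC = [18]

  [0] addr=0x12e blk=18 s=2: MISS | VC []
  [1] addr=0x77 blk=7 s=3: MISS | VC []
  [2] addr=0x16d blk=22 s=2: MISS | VC [18]
  [3] addr=0x129 blk=18 s=2: VC-HIT | VC [22]
  [4] addr=0x166 blk=22 s=2: VC-HIT | VC [18]
  [5] addr=0x12d blk=18 s=2: VC-HIT | VC [22]
  [6] addr=0x12c blk=18 s=2: L1-HIT | VC [22]
  [7] addr=0x12a blk=18 s=2: L1-HIT | VC [22]
  [8] addr=0x127 blk=18 s=2: L1-HIT | VC [22]
  [9] addr=0x164 blk=22 s=2: VC-HIT | VC [18]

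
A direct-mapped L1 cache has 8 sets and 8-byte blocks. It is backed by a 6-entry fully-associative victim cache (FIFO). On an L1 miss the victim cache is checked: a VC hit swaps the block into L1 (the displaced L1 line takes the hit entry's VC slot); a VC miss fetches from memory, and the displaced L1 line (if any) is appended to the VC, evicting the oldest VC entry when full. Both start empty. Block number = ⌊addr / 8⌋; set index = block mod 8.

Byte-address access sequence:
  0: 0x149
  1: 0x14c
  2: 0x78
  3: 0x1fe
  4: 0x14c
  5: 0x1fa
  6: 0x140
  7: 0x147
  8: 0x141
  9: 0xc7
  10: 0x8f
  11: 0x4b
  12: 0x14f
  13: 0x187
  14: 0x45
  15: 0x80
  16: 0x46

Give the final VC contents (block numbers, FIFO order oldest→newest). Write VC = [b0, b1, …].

VC = [40, 9, 17, 24, 48, 16]

#0 0x149→b41/s1 MISS; vc=[]
#1 0x14c→b41/s1 L1-HIT; vc=[]
#2 0x78→b15/s7 MISS; vc=[]
#3 0x1fe→b63/s7 MISS; vc=[15]
#4 0x14c→b41/s1 L1-HIT; vc=[15]
#5 0x1fa→b63/s7 L1-HIT; vc=[15]
#6 0x140→b40/s0 MISS; vc=[15]
#7 0x147→b40/s0 L1-HIT; vc=[15]
#8 0x141→b40/s0 L1-HIT; vc=[15]
#9 0xc7→b24/s0 MISS; vc=[15,40]
#10 0x8f→b17/s1 MISS; vc=[15,40,41]
#11 0x4b→b9/s1 MISS; vc=[15,40,41,17]
#12 0x14f→b41/s1 VC-HIT; vc=[15,40,9,17]
#13 0x187→b48/s0 MISS; vc=[15,40,9,17,24]
#14 0x45→b8/s0 MISS; vc=[15,40,9,17,24,48]
#15 0x80→b16/s0 MISS; vc=[40,9,17,24,48,8]
#16 0x46→b8/s0 VC-HIT; vc=[40,9,17,24,48,16]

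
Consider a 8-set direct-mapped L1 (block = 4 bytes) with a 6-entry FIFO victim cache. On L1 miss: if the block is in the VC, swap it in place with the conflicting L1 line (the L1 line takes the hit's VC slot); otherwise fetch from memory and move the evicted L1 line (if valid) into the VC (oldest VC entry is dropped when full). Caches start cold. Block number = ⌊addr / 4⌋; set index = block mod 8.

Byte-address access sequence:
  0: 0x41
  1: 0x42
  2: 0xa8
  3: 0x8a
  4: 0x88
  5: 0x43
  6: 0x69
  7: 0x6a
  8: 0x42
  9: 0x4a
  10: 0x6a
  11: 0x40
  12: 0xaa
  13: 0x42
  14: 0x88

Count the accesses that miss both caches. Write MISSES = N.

MISSES = 5

#0 0x41→b16/s0 MISS; vc=[]
#1 0x42→b16/s0 L1-HIT; vc=[]
#2 0xa8→b42/s2 MISS; vc=[]
#3 0x8a→b34/s2 MISS; vc=[42]
#4 0x88→b34/s2 L1-HIT; vc=[42]
#5 0x43→b16/s0 L1-HIT; vc=[42]
#6 0x69→b26/s2 MISS; vc=[42,34]
#7 0x6a→b26/s2 L1-HIT; vc=[42,34]
#8 0x42→b16/s0 L1-HIT; vc=[42,34]
#9 0x4a→b18/s2 MISS; vc=[42,34,26]
#10 0x6a→b26/s2 VC-HIT; vc=[42,34,18]
#11 0x40→b16/s0 L1-HIT; vc=[42,34,18]
#12 0xaa→b42/s2 VC-HIT; vc=[26,34,18]
#13 0x42→b16/s0 L1-HIT; vc=[26,34,18]
#14 0x88→b34/s2 VC-HIT; vc=[26,42,18]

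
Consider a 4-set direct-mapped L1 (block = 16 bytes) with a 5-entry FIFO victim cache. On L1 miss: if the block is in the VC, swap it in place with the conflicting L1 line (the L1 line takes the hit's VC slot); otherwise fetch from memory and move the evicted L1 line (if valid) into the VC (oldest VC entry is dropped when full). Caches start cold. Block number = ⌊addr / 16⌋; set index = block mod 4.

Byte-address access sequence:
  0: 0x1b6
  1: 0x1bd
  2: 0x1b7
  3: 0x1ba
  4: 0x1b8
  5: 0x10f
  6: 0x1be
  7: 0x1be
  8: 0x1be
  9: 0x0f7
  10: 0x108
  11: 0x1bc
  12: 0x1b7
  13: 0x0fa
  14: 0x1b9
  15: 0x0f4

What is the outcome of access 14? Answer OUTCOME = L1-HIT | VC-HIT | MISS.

OUTCOME = VC-HIT

#0 0x1b6→b27/s3 MISS; vc=[]
#1 0x1bd→b27/s3 L1-HIT; vc=[]
#2 0x1b7→b27/s3 L1-HIT; vc=[]
#3 0x1ba→b27/s3 L1-HIT; vc=[]
#4 0x1b8→b27/s3 L1-HIT; vc=[]
#5 0x10f→b16/s0 MISS; vc=[]
#6 0x1be→b27/s3 L1-HIT; vc=[]
#7 0x1be→b27/s3 L1-HIT; vc=[]
#8 0x1be→b27/s3 L1-HIT; vc=[]
#9 0xf7→b15/s3 MISS; vc=[27]
#10 0x108→b16/s0 L1-HIT; vc=[27]
#11 0x1bc→b27/s3 VC-HIT; vc=[15]
#12 0x1b7→b27/s3 L1-HIT; vc=[15]
#13 0xfa→b15/s3 VC-HIT; vc=[27]
#14 0x1b9→b27/s3 VC-HIT; vc=[15]
#15 0xf4→b15/s3 VC-HIT; vc=[27]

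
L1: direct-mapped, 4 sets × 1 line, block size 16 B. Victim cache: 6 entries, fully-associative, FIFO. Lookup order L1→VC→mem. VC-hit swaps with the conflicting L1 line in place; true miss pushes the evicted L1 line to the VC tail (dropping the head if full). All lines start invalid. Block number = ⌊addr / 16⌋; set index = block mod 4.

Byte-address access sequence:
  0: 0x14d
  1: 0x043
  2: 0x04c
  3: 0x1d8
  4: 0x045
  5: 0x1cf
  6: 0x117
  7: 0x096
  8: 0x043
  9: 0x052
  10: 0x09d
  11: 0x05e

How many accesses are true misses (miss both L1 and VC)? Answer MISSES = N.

0: 0x14d (blk 20, set 0) → MISS  vc=[]
1: 0x43 (blk 4, set 0) → MISS  vc=[20]
2: 0x4c (blk 4, set 0) → L1-HIT  vc=[20]
3: 0x1d8 (blk 29, set 1) → MISS  vc=[20]
4: 0x45 (blk 4, set 0) → L1-HIT  vc=[20]
5: 0x1cf (blk 28, set 0) → MISS  vc=[20, 4]
6: 0x117 (blk 17, set 1) → MISS  vc=[20, 4, 29]
7: 0x96 (blk 9, set 1) → MISS  vc=[20, 4, 29, 17]
8: 0x43 (blk 4, set 0) → VC-HIT  vc=[20, 28, 29, 17]
9: 0x52 (blk 5, set 1) → MISS  vc=[20, 28, 29, 17, 9]
10: 0x9d (blk 9, set 1) → VC-HIT  vc=[20, 28, 29, 17, 5]
11: 0x5e (blk 5, set 1) → VC-HIT  vc=[20, 28, 29, 17, 9]

MISSES = 7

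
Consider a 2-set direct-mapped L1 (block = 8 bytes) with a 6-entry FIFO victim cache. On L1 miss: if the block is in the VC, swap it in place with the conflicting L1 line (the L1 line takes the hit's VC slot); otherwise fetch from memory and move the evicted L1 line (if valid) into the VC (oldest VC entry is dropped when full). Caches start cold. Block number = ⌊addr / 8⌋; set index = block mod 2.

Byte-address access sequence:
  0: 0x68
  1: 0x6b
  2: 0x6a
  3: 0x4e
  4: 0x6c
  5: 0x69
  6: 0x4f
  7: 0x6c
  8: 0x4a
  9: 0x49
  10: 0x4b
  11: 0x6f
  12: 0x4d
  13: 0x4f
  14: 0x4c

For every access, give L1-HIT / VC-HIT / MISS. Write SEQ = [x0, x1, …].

SEQ = [MISS, L1-HIT, L1-HIT, MISS, VC-HIT, L1-HIT, VC-HIT, VC-HIT, VC-HIT, L1-HIT, L1-HIT, VC-HIT, VC-HIT, L1-HIT, L1-HIT]

  [0] addr=0x68 blk=13 s=1: MISS | VC []
  [1] addr=0x6b blk=13 s=1: L1-HIT | VC []
  [2] addr=0x6a blk=13 s=1: L1-HIT | VC []
  [3] addr=0x4e blk=9 s=1: MISS | VC [13]
  [4] addr=0x6c blk=13 s=1: VC-HIT | VC [9]
  [5] addr=0x69 blk=13 s=1: L1-HIT | VC [9]
  [6] addr=0x4f blk=9 s=1: VC-HIT | VC [13]
  [7] addr=0x6c blk=13 s=1: VC-HIT | VC [9]
  [8] addr=0x4a blk=9 s=1: VC-HIT | VC [13]
  [9] addr=0x49 blk=9 s=1: L1-HIT | VC [13]
  [10] addr=0x4b blk=9 s=1: L1-HIT | VC [13]
  [11] addr=0x6f blk=13 s=1: VC-HIT | VC [9]
  [12] addr=0x4d blk=9 s=1: VC-HIT | VC [13]
  [13] addr=0x4f blk=9 s=1: L1-HIT | VC [13]
  [14] addr=0x4c blk=9 s=1: L1-HIT | VC [13]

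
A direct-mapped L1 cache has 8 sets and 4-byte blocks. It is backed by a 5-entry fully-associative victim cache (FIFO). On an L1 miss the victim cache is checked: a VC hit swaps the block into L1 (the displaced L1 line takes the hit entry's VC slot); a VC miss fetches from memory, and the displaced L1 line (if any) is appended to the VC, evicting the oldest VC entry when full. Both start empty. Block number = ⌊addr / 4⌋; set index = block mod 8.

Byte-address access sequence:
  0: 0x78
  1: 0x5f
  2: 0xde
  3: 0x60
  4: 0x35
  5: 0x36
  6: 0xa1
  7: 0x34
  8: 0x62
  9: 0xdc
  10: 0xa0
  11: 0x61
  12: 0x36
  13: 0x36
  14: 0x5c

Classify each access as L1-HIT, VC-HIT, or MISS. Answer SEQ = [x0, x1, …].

SEQ = [MISS, MISS, MISS, MISS, MISS, L1-HIT, MISS, L1-HIT, VC-HIT, L1-HIT, VC-HIT, VC-HIT, L1-HIT, L1-HIT, VC-HIT]

#0 0x78→b30/s6 MISS; vc=[]
#1 0x5f→b23/s7 MISS; vc=[]
#2 0xde→b55/s7 MISS; vc=[23]
#3 0x60→b24/s0 MISS; vc=[23]
#4 0x35→b13/s5 MISS; vc=[23]
#5 0x36→b13/s5 L1-HIT; vc=[23]
#6 0xa1→b40/s0 MISS; vc=[23,24]
#7 0x34→b13/s5 L1-HIT; vc=[23,24]
#8 0x62→b24/s0 VC-HIT; vc=[23,40]
#9 0xdc→b55/s7 L1-HIT; vc=[23,40]
#10 0xa0→b40/s0 VC-HIT; vc=[23,24]
#11 0x61→b24/s0 VC-HIT; vc=[23,40]
#12 0x36→b13/s5 L1-HIT; vc=[23,40]
#13 0x36→b13/s5 L1-HIT; vc=[23,40]
#14 0x5c→b23/s7 VC-HIT; vc=[55,40]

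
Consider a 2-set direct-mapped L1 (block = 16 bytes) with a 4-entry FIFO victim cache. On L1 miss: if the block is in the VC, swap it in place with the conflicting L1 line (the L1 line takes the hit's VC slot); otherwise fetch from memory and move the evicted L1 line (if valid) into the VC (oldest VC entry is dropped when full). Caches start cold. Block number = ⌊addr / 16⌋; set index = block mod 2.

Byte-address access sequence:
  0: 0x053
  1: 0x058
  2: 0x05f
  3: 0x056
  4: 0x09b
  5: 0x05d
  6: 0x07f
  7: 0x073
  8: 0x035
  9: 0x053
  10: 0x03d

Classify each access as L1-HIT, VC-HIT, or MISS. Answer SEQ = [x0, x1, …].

SEQ = [MISS, L1-HIT, L1-HIT, L1-HIT, MISS, VC-HIT, MISS, L1-HIT, MISS, VC-HIT, VC-HIT]

0: 0x53 (blk 5, set 1) → MISS  vc=[]
1: 0x58 (blk 5, set 1) → L1-HIT  vc=[]
2: 0x5f (blk 5, set 1) → L1-HIT  vc=[]
3: 0x56 (blk 5, set 1) → L1-HIT  vc=[]
4: 0x9b (blk 9, set 1) → MISS  vc=[5]
5: 0x5d (blk 5, set 1) → VC-HIT  vc=[9]
6: 0x7f (blk 7, set 1) → MISS  vc=[9, 5]
7: 0x73 (blk 7, set 1) → L1-HIT  vc=[9, 5]
8: 0x35 (blk 3, set 1) → MISS  vc=[9, 5, 7]
9: 0x53 (blk 5, set 1) → VC-HIT  vc=[9, 3, 7]
10: 0x3d (blk 3, set 1) → VC-HIT  vc=[9, 5, 7]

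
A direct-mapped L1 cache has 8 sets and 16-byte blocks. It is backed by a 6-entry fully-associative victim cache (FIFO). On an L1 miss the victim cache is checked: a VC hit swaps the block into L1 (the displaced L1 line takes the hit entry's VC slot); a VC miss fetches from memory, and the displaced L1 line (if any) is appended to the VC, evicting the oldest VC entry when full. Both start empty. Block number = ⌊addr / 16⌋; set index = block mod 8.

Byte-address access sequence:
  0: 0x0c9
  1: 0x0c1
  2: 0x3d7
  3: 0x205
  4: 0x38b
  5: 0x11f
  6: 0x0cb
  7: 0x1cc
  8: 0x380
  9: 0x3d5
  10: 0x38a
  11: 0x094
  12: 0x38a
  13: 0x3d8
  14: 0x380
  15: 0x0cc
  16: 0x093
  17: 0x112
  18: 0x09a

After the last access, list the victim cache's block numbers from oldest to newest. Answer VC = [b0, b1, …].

0: 0xc9 (blk 12, set 4) → MISS  vc=[]
1: 0xc1 (blk 12, set 4) → L1-HIT  vc=[]
2: 0x3d7 (blk 61, set 5) → MISS  vc=[]
3: 0x205 (blk 32, set 0) → MISS  vc=[]
4: 0x38b (blk 56, set 0) → MISS  vc=[32]
5: 0x11f (blk 17, set 1) → MISS  vc=[32]
6: 0xcb (blk 12, set 4) → L1-HIT  vc=[32]
7: 0x1cc (blk 28, set 4) → MISS  vc=[32, 12]
8: 0x380 (blk 56, set 0) → L1-HIT  vc=[32, 12]
9: 0x3d5 (blk 61, set 5) → L1-HIT  vc=[32, 12]
10: 0x38a (blk 56, set 0) → L1-HIT  vc=[32, 12]
11: 0x94 (blk 9, set 1) → MISS  vc=[32, 12, 17]
12: 0x38a (blk 56, set 0) → L1-HIT  vc=[32, 12, 17]
13: 0x3d8 (blk 61, set 5) → L1-HIT  vc=[32, 12, 17]
14: 0x380 (blk 56, set 0) → L1-HIT  vc=[32, 12, 17]
15: 0xcc (blk 12, set 4) → VC-HIT  vc=[32, 28, 17]
16: 0x93 (blk 9, set 1) → L1-HIT  vc=[32, 28, 17]
17: 0x112 (blk 17, set 1) → VC-HIT  vc=[32, 28, 9]
18: 0x9a (blk 9, set 1) → VC-HIT  vc=[32, 28, 17]

VC = [32, 28, 17]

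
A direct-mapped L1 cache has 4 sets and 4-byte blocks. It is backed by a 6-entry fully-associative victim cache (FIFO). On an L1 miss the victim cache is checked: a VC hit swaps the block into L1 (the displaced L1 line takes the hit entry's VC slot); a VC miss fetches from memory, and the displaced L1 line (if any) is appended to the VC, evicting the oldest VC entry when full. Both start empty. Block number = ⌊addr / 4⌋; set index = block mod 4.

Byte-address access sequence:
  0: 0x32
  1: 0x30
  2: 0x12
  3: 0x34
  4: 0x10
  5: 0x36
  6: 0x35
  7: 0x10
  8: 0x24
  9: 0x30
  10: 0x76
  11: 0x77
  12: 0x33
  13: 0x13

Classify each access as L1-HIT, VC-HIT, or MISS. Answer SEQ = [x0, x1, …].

SEQ = [MISS, L1-HIT, MISS, MISS, L1-HIT, L1-HIT, L1-HIT, L1-HIT, MISS, VC-HIT, MISS, L1-HIT, L1-HIT, VC-HIT]

#0 0x32→b12/s0 MISS; vc=[]
#1 0x30→b12/s0 L1-HIT; vc=[]
#2 0x12→b4/s0 MISS; vc=[12]
#3 0x34→b13/s1 MISS; vc=[12]
#4 0x10→b4/s0 L1-HIT; vc=[12]
#5 0x36→b13/s1 L1-HIT; vc=[12]
#6 0x35→b13/s1 L1-HIT; vc=[12]
#7 0x10→b4/s0 L1-HIT; vc=[12]
#8 0x24→b9/s1 MISS; vc=[12,13]
#9 0x30→b12/s0 VC-HIT; vc=[4,13]
#10 0x76→b29/s1 MISS; vc=[4,13,9]
#11 0x77→b29/s1 L1-HIT; vc=[4,13,9]
#12 0x33→b12/s0 L1-HIT; vc=[4,13,9]
#13 0x13→b4/s0 VC-HIT; vc=[12,13,9]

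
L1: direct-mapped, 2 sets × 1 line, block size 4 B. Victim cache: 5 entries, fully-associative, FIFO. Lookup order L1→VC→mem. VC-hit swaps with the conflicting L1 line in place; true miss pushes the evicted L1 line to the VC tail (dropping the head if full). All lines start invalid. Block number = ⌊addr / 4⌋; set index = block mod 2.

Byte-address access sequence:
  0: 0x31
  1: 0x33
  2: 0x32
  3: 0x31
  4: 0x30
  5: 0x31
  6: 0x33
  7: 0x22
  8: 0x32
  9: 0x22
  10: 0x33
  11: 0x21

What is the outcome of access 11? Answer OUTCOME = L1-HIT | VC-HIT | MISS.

OUTCOME = VC-HIT

  [0] addr=0x31 blk=12 s=0: MISS | VC []
  [1] addr=0x33 blk=12 s=0: L1-HIT | VC []
  [2] addr=0x32 blk=12 s=0: L1-HIT | VC []
  [3] addr=0x31 blk=12 s=0: L1-HIT | VC []
  [4] addr=0x30 blk=12 s=0: L1-HIT | VC []
  [5] addr=0x31 blk=12 s=0: L1-HIT | VC []
  [6] addr=0x33 blk=12 s=0: L1-HIT | VC []
  [7] addr=0x22 blk=8 s=0: MISS | VC [12]
  [8] addr=0x32 blk=12 s=0: VC-HIT | VC [8]
  [9] addr=0x22 blk=8 s=0: VC-HIT | VC [12]
  [10] addr=0x33 blk=12 s=0: VC-HIT | VC [8]
  [11] addr=0x21 blk=8 s=0: VC-HIT | VC [12]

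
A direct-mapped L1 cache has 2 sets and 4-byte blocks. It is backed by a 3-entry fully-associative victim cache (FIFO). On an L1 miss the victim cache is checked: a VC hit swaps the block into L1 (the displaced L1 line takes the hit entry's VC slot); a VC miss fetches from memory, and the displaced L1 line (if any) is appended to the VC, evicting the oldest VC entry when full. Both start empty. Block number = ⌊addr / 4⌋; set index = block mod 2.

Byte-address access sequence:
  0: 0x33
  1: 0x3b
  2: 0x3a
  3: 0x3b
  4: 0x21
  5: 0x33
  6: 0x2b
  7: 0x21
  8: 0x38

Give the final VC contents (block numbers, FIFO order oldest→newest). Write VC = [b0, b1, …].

0: 0x33 (blk 12, set 0) → MISS  vc=[]
1: 0x3b (blk 14, set 0) → MISS  vc=[12]
2: 0x3a (blk 14, set 0) → L1-HIT  vc=[12]
3: 0x3b (blk 14, set 0) → L1-HIT  vc=[12]
4: 0x21 (blk 8, set 0) → MISS  vc=[12, 14]
5: 0x33 (blk 12, set 0) → VC-HIT  vc=[8, 14]
6: 0x2b (blk 10, set 0) → MISS  vc=[8, 14, 12]
7: 0x21 (blk 8, set 0) → VC-HIT  vc=[10, 14, 12]
8: 0x38 (blk 14, set 0) → VC-HIT  vc=[10, 8, 12]

VC = [10, 8, 12]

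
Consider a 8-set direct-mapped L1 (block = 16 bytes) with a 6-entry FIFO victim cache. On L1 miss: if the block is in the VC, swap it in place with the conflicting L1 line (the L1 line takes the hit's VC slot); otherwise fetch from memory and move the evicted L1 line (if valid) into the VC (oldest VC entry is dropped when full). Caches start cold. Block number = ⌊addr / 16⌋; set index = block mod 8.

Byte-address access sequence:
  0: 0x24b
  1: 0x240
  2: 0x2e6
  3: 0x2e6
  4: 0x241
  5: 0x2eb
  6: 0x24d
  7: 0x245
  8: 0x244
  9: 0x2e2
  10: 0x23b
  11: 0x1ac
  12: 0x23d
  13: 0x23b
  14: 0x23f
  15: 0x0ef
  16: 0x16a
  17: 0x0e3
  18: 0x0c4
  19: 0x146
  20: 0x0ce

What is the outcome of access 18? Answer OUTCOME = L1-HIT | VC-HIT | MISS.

0: 0x24b (blk 36, set 4) → MISS  vc=[]
1: 0x240 (blk 36, set 4) → L1-HIT  vc=[]
2: 0x2e6 (blk 46, set 6) → MISS  vc=[]
3: 0x2e6 (blk 46, set 6) → L1-HIT  vc=[]
4: 0x241 (blk 36, set 4) → L1-HIT  vc=[]
5: 0x2eb (blk 46, set 6) → L1-HIT  vc=[]
6: 0x24d (blk 36, set 4) → L1-HIT  vc=[]
7: 0x245 (blk 36, set 4) → L1-HIT  vc=[]
8: 0x244 (blk 36, set 4) → L1-HIT  vc=[]
9: 0x2e2 (blk 46, set 6) → L1-HIT  vc=[]
10: 0x23b (blk 35, set 3) → MISS  vc=[]
11: 0x1ac (blk 26, set 2) → MISS  vc=[]
12: 0x23d (blk 35, set 3) → L1-HIT  vc=[]
13: 0x23b (blk 35, set 3) → L1-HIT  vc=[]
14: 0x23f (blk 35, set 3) → L1-HIT  vc=[]
15: 0xef (blk 14, set 6) → MISS  vc=[46]
16: 0x16a (blk 22, set 6) → MISS  vc=[46, 14]
17: 0xe3 (blk 14, set 6) → VC-HIT  vc=[46, 22]
18: 0xc4 (blk 12, set 4) → MISS  vc=[46, 22, 36]
19: 0x146 (blk 20, set 4) → MISS  vc=[46, 22, 36, 12]
20: 0xce (blk 12, set 4) → VC-HIT  vc=[46, 22, 36, 20]

OUTCOME = MISS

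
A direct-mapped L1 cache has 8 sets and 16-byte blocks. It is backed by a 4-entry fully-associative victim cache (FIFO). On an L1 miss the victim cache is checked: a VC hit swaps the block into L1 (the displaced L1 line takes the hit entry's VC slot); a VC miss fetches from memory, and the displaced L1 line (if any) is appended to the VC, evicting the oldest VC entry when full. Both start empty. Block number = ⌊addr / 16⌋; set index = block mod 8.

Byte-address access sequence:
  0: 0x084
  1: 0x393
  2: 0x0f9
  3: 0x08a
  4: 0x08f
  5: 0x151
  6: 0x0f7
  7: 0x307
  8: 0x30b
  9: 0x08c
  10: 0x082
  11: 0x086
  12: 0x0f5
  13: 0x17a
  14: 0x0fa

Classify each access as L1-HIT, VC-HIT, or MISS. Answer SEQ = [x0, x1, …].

SEQ = [MISS, MISS, MISS, L1-HIT, L1-HIT, MISS, L1-HIT, MISS, L1-HIT, VC-HIT, L1-HIT, L1-HIT, L1-HIT, MISS, VC-HIT]

0: 0x84 (blk 8, set 0) → MISS  vc=[]
1: 0x393 (blk 57, set 1) → MISS  vc=[]
2: 0xf9 (blk 15, set 7) → MISS  vc=[]
3: 0x8a (blk 8, set 0) → L1-HIT  vc=[]
4: 0x8f (blk 8, set 0) → L1-HIT  vc=[]
5: 0x151 (blk 21, set 5) → MISS  vc=[]
6: 0xf7 (blk 15, set 7) → L1-HIT  vc=[]
7: 0x307 (blk 48, set 0) → MISS  vc=[8]
8: 0x30b (blk 48, set 0) → L1-HIT  vc=[8]
9: 0x8c (blk 8, set 0) → VC-HIT  vc=[48]
10: 0x82 (blk 8, set 0) → L1-HIT  vc=[48]
11: 0x86 (blk 8, set 0) → L1-HIT  vc=[48]
12: 0xf5 (blk 15, set 7) → L1-HIT  vc=[48]
13: 0x17a (blk 23, set 7) → MISS  vc=[48, 15]
14: 0xfa (blk 15, set 7) → VC-HIT  vc=[48, 23]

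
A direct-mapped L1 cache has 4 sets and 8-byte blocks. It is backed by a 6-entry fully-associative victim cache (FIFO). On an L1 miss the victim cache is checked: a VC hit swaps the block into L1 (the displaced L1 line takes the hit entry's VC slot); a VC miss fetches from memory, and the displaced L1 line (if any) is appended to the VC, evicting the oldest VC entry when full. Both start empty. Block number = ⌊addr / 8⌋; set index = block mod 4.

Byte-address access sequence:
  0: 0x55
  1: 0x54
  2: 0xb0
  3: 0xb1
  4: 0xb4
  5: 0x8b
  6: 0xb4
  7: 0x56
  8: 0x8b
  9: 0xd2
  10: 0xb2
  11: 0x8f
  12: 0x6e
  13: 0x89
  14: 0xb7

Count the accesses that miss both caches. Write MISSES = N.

MISSES = 5

  [0] addr=0x55 blk=10 s=2: MISS | VC []
  [1] addr=0x54 blk=10 s=2: L1-HIT | VC []
  [2] addr=0xb0 blk=22 s=2: MISS | VC [10]
  [3] addr=0xb1 blk=22 s=2: L1-HIT | VC [10]
  [4] addr=0xb4 blk=22 s=2: L1-HIT | VC [10]
  [5] addr=0x8b blk=17 s=1: MISS | VC [10]
  [6] addr=0xb4 blk=22 s=2: L1-HIT | VC [10]
  [7] addr=0x56 blk=10 s=2: VC-HIT | VC [22]
  [8] addr=0x8b blk=17 s=1: L1-HIT | VC [22]
  [9] addr=0xd2 blk=26 s=2: MISS | VC [22, 10]
  [10] addr=0xb2 blk=22 s=2: VC-HIT | VC [26, 10]
  [11] addr=0x8f blk=17 s=1: L1-HIT | VC [26, 10]
  [12] addr=0x6e blk=13 s=1: MISS | VC [26, 10, 17]
  [13] addr=0x89 blk=17 s=1: VC-HIT | VC [26, 10, 13]
  [14] addr=0xb7 blk=22 s=2: L1-HIT | VC [26, 10, 13]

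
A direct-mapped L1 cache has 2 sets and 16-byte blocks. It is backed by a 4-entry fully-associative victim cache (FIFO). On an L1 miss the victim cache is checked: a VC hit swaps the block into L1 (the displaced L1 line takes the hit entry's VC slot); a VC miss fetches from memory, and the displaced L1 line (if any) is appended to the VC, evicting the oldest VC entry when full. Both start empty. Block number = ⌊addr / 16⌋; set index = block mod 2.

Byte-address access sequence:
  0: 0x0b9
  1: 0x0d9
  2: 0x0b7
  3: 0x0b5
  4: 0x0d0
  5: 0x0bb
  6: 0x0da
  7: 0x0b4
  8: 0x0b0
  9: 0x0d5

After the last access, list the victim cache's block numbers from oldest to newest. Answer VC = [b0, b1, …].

#0 0xb9→b11/s1 MISS; vc=[]
#1 0xd9→b13/s1 MISS; vc=[11]
#2 0xb7→b11/s1 VC-HIT; vc=[13]
#3 0xb5→b11/s1 L1-HIT; vc=[13]
#4 0xd0→b13/s1 VC-HIT; vc=[11]
#5 0xbb→b11/s1 VC-HIT; vc=[13]
#6 0xda→b13/s1 VC-HIT; vc=[11]
#7 0xb4→b11/s1 VC-HIT; vc=[13]
#8 0xb0→b11/s1 L1-HIT; vc=[13]
#9 0xd5→b13/s1 VC-HIT; vc=[11]

VC = [11]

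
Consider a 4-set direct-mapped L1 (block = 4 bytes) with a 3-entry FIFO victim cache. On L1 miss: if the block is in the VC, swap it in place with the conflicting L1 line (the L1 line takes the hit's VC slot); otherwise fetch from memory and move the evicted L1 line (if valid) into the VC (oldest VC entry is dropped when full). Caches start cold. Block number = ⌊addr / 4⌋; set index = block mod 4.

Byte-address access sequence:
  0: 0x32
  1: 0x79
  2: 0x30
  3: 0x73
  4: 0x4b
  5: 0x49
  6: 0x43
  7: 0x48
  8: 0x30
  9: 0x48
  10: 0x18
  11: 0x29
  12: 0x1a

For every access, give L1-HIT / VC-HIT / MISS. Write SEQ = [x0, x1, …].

0: 0x32 (blk 12, set 0) → MISS  vc=[]
1: 0x79 (blk 30, set 2) → MISS  vc=[]
2: 0x30 (blk 12, set 0) → L1-HIT  vc=[]
3: 0x73 (blk 28, set 0) → MISS  vc=[12]
4: 0x4b (blk 18, set 2) → MISS  vc=[12, 30]
5: 0x49 (blk 18, set 2) → L1-HIT  vc=[12, 30]
6: 0x43 (blk 16, set 0) → MISS  vc=[12, 30, 28]
7: 0x48 (blk 18, set 2) → L1-HIT  vc=[12, 30, 28]
8: 0x30 (blk 12, set 0) → VC-HIT  vc=[16, 30, 28]
9: 0x48 (blk 18, set 2) → L1-HIT  vc=[16, 30, 28]
10: 0x18 (blk 6, set 2) → MISS  vc=[30, 28, 18]
11: 0x29 (blk 10, set 2) → MISS  vc=[28, 18, 6]
12: 0x1a (blk 6, set 2) → VC-HIT  vc=[28, 18, 10]

SEQ = [MISS, MISS, L1-HIT, MISS, MISS, L1-HIT, MISS, L1-HIT, VC-HIT, L1-HIT, MISS, MISS, VC-HIT]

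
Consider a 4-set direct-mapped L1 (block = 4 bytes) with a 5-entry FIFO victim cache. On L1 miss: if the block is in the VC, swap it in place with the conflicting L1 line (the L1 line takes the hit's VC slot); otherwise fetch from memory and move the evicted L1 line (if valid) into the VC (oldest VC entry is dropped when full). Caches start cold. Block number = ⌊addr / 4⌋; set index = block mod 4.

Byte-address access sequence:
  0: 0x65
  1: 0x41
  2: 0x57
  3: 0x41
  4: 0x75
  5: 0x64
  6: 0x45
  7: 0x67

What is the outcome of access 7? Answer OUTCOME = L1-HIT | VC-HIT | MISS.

OUTCOME = VC-HIT

  [0] addr=0x65 blk=25 s=1: MISS | VC []
  [1] addr=0x41 blk=16 s=0: MISS | VC []
  [2] addr=0x57 blk=21 s=1: MISS | VC [25]
  [3] addr=0x41 blk=16 s=0: L1-HIT | VC [25]
  [4] addr=0x75 blk=29 s=1: MISS | VC [25, 21]
  [5] addr=0x64 blk=25 s=1: VC-HIT | VC [29, 21]
  [6] addr=0x45 blk=17 s=1: MISS | VC [29, 21, 25]
  [7] addr=0x67 blk=25 s=1: VC-HIT | VC [29, 21, 17]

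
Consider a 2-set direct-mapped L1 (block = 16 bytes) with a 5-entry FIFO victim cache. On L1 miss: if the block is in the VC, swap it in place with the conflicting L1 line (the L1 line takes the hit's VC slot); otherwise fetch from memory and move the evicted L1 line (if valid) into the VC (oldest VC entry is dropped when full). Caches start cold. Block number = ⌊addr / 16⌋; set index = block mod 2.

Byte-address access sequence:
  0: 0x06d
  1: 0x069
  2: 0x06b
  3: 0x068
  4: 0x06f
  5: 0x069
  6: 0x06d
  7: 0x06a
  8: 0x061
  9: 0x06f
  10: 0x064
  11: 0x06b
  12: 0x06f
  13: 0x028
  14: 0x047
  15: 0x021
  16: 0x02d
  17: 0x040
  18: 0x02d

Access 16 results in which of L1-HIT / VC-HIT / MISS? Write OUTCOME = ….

OUTCOME = L1-HIT

  [0] addr=0x6d blk=6 s=0: MISS | VC []
  [1] addr=0x69 blk=6 s=0: L1-HIT | VC []
  [2] addr=0x6b blk=6 s=0: L1-HIT | VC []
  [3] addr=0x68 blk=6 s=0: L1-HIT | VC []
  [4] addr=0x6f blk=6 s=0: L1-HIT | VC []
  [5] addr=0x69 blk=6 s=0: L1-HIT | VC []
  [6] addr=0x6d blk=6 s=0: L1-HIT | VC []
  [7] addr=0x6a blk=6 s=0: L1-HIT | VC []
  [8] addr=0x61 blk=6 s=0: L1-HIT | VC []
  [9] addr=0x6f blk=6 s=0: L1-HIT | VC []
  [10] addr=0x64 blk=6 s=0: L1-HIT | VC []
  [11] addr=0x6b blk=6 s=0: L1-HIT | VC []
  [12] addr=0x6f blk=6 s=0: L1-HIT | VC []
  [13] addr=0x28 blk=2 s=0: MISS | VC [6]
  [14] addr=0x47 blk=4 s=0: MISS | VC [6, 2]
  [15] addr=0x21 blk=2 s=0: VC-HIT | VC [6, 4]
  [16] addr=0x2d blk=2 s=0: L1-HIT | VC [6, 4]
  [17] addr=0x40 blk=4 s=0: VC-HIT | VC [6, 2]
  [18] addr=0x2d blk=2 s=0: VC-HIT | VC [6, 4]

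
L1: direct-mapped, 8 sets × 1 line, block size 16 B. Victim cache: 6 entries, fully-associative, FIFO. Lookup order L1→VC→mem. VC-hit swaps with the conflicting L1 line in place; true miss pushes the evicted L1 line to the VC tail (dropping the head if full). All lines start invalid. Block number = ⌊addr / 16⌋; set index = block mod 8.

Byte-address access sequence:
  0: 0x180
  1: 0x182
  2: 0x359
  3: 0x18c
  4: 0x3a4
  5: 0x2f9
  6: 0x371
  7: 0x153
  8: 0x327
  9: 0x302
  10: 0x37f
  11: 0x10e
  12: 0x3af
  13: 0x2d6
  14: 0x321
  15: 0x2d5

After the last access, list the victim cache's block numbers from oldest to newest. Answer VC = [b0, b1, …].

VC = [47, 53, 58, 24, 48, 21]

#0 0x180→b24/s0 MISS; vc=[]
#1 0x182→b24/s0 L1-HIT; vc=[]
#2 0x359→b53/s5 MISS; vc=[]
#3 0x18c→b24/s0 L1-HIT; vc=[]
#4 0x3a4→b58/s2 MISS; vc=[]
#5 0x2f9→b47/s7 MISS; vc=[]
#6 0x371→b55/s7 MISS; vc=[47]
#7 0x153→b21/s5 MISS; vc=[47,53]
#8 0x327→b50/s2 MISS; vc=[47,53,58]
#9 0x302→b48/s0 MISS; vc=[47,53,58,24]
#10 0x37f→b55/s7 L1-HIT; vc=[47,53,58,24]
#11 0x10e→b16/s0 MISS; vc=[47,53,58,24,48]
#12 0x3af→b58/s2 VC-HIT; vc=[47,53,50,24,48]
#13 0x2d6→b45/s5 MISS; vc=[47,53,50,24,48,21]
#14 0x321→b50/s2 VC-HIT; vc=[47,53,58,24,48,21]
#15 0x2d5→b45/s5 L1-HIT; vc=[47,53,58,24,48,21]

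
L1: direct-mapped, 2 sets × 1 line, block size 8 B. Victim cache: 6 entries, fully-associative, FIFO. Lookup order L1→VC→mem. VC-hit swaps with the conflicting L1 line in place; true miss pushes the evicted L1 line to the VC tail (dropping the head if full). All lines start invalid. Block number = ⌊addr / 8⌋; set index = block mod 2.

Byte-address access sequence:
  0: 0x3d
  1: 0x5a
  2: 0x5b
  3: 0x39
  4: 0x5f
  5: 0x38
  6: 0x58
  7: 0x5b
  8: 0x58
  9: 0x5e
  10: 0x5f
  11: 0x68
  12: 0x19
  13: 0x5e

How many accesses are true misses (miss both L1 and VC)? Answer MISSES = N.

MISSES = 4

#0 0x3d→b7/s1 MISS; vc=[]
#1 0x5a→b11/s1 MISS; vc=[7]
#2 0x5b→b11/s1 L1-HIT; vc=[7]
#3 0x39→b7/s1 VC-HIT; vc=[11]
#4 0x5f→b11/s1 VC-HIT; vc=[7]
#5 0x38→b7/s1 VC-HIT; vc=[11]
#6 0x58→b11/s1 VC-HIT; vc=[7]
#7 0x5b→b11/s1 L1-HIT; vc=[7]
#8 0x58→b11/s1 L1-HIT; vc=[7]
#9 0x5e→b11/s1 L1-HIT; vc=[7]
#10 0x5f→b11/s1 L1-HIT; vc=[7]
#11 0x68→b13/s1 MISS; vc=[7,11]
#12 0x19→b3/s1 MISS; vc=[7,11,13]
#13 0x5e→b11/s1 VC-HIT; vc=[7,3,13]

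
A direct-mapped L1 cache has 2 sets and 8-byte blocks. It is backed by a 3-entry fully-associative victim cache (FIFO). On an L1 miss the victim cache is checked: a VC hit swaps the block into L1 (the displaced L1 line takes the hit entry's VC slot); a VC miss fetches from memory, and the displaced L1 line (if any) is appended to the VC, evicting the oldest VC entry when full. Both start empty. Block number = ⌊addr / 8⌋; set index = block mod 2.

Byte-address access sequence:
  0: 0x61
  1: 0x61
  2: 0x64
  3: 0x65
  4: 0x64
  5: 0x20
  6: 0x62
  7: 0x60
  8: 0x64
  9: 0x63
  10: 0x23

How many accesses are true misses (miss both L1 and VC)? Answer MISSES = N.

MISSES = 2

0: 0x61 (blk 12, set 0) → MISS  vc=[]
1: 0x61 (blk 12, set 0) → L1-HIT  vc=[]
2: 0x64 (blk 12, set 0) → L1-HIT  vc=[]
3: 0x65 (blk 12, set 0) → L1-HIT  vc=[]
4: 0x64 (blk 12, set 0) → L1-HIT  vc=[]
5: 0x20 (blk 4, set 0) → MISS  vc=[12]
6: 0x62 (blk 12, set 0) → VC-HIT  vc=[4]
7: 0x60 (blk 12, set 0) → L1-HIT  vc=[4]
8: 0x64 (blk 12, set 0) → L1-HIT  vc=[4]
9: 0x63 (blk 12, set 0) → L1-HIT  vc=[4]
10: 0x23 (blk 4, set 0) → VC-HIT  vc=[12]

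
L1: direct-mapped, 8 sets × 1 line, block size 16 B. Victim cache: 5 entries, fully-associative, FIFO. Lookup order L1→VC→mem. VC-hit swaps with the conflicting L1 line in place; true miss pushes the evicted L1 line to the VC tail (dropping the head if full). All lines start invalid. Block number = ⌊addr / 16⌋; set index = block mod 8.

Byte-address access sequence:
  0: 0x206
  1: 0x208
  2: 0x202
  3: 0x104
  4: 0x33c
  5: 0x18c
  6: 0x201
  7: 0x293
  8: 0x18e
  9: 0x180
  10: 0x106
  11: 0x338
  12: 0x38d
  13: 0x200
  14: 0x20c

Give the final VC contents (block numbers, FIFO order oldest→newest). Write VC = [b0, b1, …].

VC = [56, 24, 16]

#0 0x206→b32/s0 MISS; vc=[]
#1 0x208→b32/s0 L1-HIT; vc=[]
#2 0x202→b32/s0 L1-HIT; vc=[]
#3 0x104→b16/s0 MISS; vc=[32]
#4 0x33c→b51/s3 MISS; vc=[32]
#5 0x18c→b24/s0 MISS; vc=[32,16]
#6 0x201→b32/s0 VC-HIT; vc=[24,16]
#7 0x293→b41/s1 MISS; vc=[24,16]
#8 0x18e→b24/s0 VC-HIT; vc=[32,16]
#9 0x180→b24/s0 L1-HIT; vc=[32,16]
#10 0x106→b16/s0 VC-HIT; vc=[32,24]
#11 0x338→b51/s3 L1-HIT; vc=[32,24]
#12 0x38d→b56/s0 MISS; vc=[32,24,16]
#13 0x200→b32/s0 VC-HIT; vc=[56,24,16]
#14 0x20c→b32/s0 L1-HIT; vc=[56,24,16]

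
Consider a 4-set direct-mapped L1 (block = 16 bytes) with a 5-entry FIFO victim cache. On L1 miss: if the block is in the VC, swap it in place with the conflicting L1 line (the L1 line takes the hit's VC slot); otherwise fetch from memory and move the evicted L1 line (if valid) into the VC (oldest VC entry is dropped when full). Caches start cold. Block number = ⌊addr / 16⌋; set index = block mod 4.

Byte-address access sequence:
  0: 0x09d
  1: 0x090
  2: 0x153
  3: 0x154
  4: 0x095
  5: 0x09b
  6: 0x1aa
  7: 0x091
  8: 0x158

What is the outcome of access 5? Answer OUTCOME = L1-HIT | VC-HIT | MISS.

0: 0x9d (blk 9, set 1) → MISS  vc=[]
1: 0x90 (blk 9, set 1) → L1-HIT  vc=[]
2: 0x153 (blk 21, set 1) → MISS  vc=[9]
3: 0x154 (blk 21, set 1) → L1-HIT  vc=[9]
4: 0x95 (blk 9, set 1) → VC-HIT  vc=[21]
5: 0x9b (blk 9, set 1) → L1-HIT  vc=[21]
6: 0x1aa (blk 26, set 2) → MISS  vc=[21]
7: 0x91 (blk 9, set 1) → L1-HIT  vc=[21]
8: 0x158 (blk 21, set 1) → VC-HIT  vc=[9]

OUTCOME = L1-HIT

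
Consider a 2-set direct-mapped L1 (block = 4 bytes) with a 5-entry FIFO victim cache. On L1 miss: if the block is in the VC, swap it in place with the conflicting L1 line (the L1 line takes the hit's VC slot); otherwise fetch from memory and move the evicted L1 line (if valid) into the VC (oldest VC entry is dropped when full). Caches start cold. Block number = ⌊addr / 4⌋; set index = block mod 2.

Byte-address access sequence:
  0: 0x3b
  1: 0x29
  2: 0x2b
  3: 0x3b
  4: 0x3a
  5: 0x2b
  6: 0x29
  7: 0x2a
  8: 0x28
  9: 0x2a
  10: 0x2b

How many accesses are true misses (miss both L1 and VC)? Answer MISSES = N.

  [0] addr=0x3b blk=14 s=0: MISS | VC []
  [1] addr=0x29 blk=10 s=0: MISS | VC [14]
  [2] addr=0x2b blk=10 s=0: L1-HIT | VC [14]
  [3] addr=0x3b blk=14 s=0: VC-HIT | VC [10]
  [4] addr=0x3a blk=14 s=0: L1-HIT | VC [10]
  [5] addr=0x2b blk=10 s=0: VC-HIT | VC [14]
  [6] addr=0x29 blk=10 s=0: L1-HIT | VC [14]
  [7] addr=0x2a blk=10 s=0: L1-HIT | VC [14]
  [8] addr=0x28 blk=10 s=0: L1-HIT | VC [14]
  [9] addr=0x2a blk=10 s=0: L1-HIT | VC [14]
  [10] addr=0x2b blk=10 s=0: L1-HIT | VC [14]

MISSES = 2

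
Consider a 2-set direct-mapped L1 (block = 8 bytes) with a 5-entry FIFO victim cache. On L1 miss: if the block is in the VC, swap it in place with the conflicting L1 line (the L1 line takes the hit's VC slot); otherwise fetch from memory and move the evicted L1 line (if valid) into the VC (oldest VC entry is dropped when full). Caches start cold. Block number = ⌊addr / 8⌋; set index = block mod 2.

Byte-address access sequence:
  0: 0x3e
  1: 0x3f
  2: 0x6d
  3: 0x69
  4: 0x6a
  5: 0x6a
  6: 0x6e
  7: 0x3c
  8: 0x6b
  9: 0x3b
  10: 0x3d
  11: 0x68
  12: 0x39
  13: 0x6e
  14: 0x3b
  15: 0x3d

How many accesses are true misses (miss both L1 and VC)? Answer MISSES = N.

MISSES = 2

  [0] addr=0x3e blk=7 s=1: MISS | VC []
  [1] addr=0x3f blk=7 s=1: L1-HIT | VC []
  [2] addr=0x6d blk=13 s=1: MISS | VC [7]
  [3] addr=0x69 blk=13 s=1: L1-HIT | VC [7]
  [4] addr=0x6a blk=13 s=1: L1-HIT | VC [7]
  [5] addr=0x6a blk=13 s=1: L1-HIT | VC [7]
  [6] addr=0x6e blk=13 s=1: L1-HIT | VC [7]
  [7] addr=0x3c blk=7 s=1: VC-HIT | VC [13]
  [8] addr=0x6b blk=13 s=1: VC-HIT | VC [7]
  [9] addr=0x3b blk=7 s=1: VC-HIT | VC [13]
  [10] addr=0x3d blk=7 s=1: L1-HIT | VC [13]
  [11] addr=0x68 blk=13 s=1: VC-HIT | VC [7]
  [12] addr=0x39 blk=7 s=1: VC-HIT | VC [13]
  [13] addr=0x6e blk=13 s=1: VC-HIT | VC [7]
  [14] addr=0x3b blk=7 s=1: VC-HIT | VC [13]
  [15] addr=0x3d blk=7 s=1: L1-HIT | VC [13]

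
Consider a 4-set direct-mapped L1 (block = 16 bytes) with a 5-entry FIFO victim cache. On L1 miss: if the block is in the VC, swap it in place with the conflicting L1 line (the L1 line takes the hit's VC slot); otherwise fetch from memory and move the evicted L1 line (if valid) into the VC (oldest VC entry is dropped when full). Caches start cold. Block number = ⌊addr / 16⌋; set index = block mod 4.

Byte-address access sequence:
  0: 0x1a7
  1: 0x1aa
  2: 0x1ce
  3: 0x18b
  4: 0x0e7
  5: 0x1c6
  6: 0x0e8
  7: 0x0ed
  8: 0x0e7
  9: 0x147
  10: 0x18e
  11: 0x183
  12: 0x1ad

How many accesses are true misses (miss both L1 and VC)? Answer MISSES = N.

MISSES = 5

0: 0x1a7 (blk 26, set 2) → MISS  vc=[]
1: 0x1aa (blk 26, set 2) → L1-HIT  vc=[]
2: 0x1ce (blk 28, set 0) → MISS  vc=[]
3: 0x18b (blk 24, set 0) → MISS  vc=[28]
4: 0xe7 (blk 14, set 2) → MISS  vc=[28, 26]
5: 0x1c6 (blk 28, set 0) → VC-HIT  vc=[24, 26]
6: 0xe8 (blk 14, set 2) → L1-HIT  vc=[24, 26]
7: 0xed (blk 14, set 2) → L1-HIT  vc=[24, 26]
8: 0xe7 (blk 14, set 2) → L1-HIT  vc=[24, 26]
9: 0x147 (blk 20, set 0) → MISS  vc=[24, 26, 28]
10: 0x18e (blk 24, set 0) → VC-HIT  vc=[20, 26, 28]
11: 0x183 (blk 24, set 0) → L1-HIT  vc=[20, 26, 28]
12: 0x1ad (blk 26, set 2) → VC-HIT  vc=[20, 14, 28]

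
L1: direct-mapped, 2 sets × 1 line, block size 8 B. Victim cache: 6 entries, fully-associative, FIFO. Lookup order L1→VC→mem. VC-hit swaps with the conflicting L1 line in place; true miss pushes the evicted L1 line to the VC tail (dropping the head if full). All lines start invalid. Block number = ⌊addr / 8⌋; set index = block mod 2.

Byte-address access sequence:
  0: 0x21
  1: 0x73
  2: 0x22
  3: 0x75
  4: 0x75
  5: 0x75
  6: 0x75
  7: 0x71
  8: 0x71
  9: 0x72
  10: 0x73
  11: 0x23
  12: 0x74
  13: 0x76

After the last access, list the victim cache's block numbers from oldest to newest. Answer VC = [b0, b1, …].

VC = [4]

  [0] addr=0x21 blk=4 s=0: MISS | VC []
  [1] addr=0x73 blk=14 s=0: MISS | VC [4]
  [2] addr=0x22 blk=4 s=0: VC-HIT | VC [14]
  [3] addr=0x75 blk=14 s=0: VC-HIT | VC [4]
  [4] addr=0x75 blk=14 s=0: L1-HIT | VC [4]
  [5] addr=0x75 blk=14 s=0: L1-HIT | VC [4]
  [6] addr=0x75 blk=14 s=0: L1-HIT | VC [4]
  [7] addr=0x71 blk=14 s=0: L1-HIT | VC [4]
  [8] addr=0x71 blk=14 s=0: L1-HIT | VC [4]
  [9] addr=0x72 blk=14 s=0: L1-HIT | VC [4]
  [10] addr=0x73 blk=14 s=0: L1-HIT | VC [4]
  [11] addr=0x23 blk=4 s=0: VC-HIT | VC [14]
  [12] addr=0x74 blk=14 s=0: VC-HIT | VC [4]
  [13] addr=0x76 blk=14 s=0: L1-HIT | VC [4]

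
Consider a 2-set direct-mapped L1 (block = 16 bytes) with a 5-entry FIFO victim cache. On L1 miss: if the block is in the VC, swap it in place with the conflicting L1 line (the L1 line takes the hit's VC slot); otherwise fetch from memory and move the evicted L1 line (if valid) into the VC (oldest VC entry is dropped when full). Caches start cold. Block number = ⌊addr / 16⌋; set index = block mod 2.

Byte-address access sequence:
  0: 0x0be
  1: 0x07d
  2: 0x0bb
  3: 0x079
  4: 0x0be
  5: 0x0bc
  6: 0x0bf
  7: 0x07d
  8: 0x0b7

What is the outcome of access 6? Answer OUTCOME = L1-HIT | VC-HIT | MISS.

  [0] addr=0xbe blk=11 s=1: MISS | VC []
  [1] addr=0x7d blk=7 s=1: MISS | VC [11]
  [2] addr=0xbb blk=11 s=1: VC-HIT | VC [7]
  [3] addr=0x79 blk=7 s=1: VC-HIT | VC [11]
  [4] addr=0xbe blk=11 s=1: VC-HIT | VC [7]
  [5] addr=0xbc blk=11 s=1: L1-HIT | VC [7]
  [6] addr=0xbf blk=11 s=1: L1-HIT | VC [7]
  [7] addr=0x7d blk=7 s=1: VC-HIT | VC [11]
  [8] addr=0xb7 blk=11 s=1: VC-HIT | VC [7]

OUTCOME = L1-HIT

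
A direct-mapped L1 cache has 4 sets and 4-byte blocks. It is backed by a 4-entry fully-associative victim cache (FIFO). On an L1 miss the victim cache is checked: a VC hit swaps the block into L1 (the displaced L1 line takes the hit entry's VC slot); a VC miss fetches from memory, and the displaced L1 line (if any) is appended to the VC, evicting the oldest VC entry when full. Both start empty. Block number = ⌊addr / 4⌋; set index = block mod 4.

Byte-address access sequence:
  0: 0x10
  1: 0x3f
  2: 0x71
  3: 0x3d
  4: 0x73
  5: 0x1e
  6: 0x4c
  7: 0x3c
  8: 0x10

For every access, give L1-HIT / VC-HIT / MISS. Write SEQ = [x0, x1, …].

0: 0x10 (blk 4, set 0) → MISS  vc=[]
1: 0x3f (blk 15, set 3) → MISS  vc=[]
2: 0x71 (blk 28, set 0) → MISS  vc=[4]
3: 0x3d (blk 15, set 3) → L1-HIT  vc=[4]
4: 0x73 (blk 28, set 0) → L1-HIT  vc=[4]
5: 0x1e (blk 7, set 3) → MISS  vc=[4, 15]
6: 0x4c (blk 19, set 3) → MISS  vc=[4, 15, 7]
7: 0x3c (blk 15, set 3) → VC-HIT  vc=[4, 19, 7]
8: 0x10 (blk 4, set 0) → VC-HIT  vc=[28, 19, 7]

SEQ = [MISS, MISS, MISS, L1-HIT, L1-HIT, MISS, MISS, VC-HIT, VC-HIT]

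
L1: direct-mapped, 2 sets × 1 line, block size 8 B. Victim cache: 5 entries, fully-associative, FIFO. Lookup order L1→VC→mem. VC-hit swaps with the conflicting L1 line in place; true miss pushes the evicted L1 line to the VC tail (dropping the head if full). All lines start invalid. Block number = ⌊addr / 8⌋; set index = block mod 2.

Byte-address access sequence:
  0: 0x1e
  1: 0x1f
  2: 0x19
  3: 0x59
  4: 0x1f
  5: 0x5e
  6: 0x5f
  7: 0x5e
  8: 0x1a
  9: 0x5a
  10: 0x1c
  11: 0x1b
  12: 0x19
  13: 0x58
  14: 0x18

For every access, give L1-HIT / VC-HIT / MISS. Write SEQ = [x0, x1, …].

SEQ = [MISS, L1-HIT, L1-HIT, MISS, VC-HIT, VC-HIT, L1-HIT, L1-HIT, VC-HIT, VC-HIT, VC-HIT, L1-HIT, L1-HIT, VC-HIT, VC-HIT]

0: 0x1e (blk 3, set 1) → MISS  vc=[]
1: 0x1f (blk 3, set 1) → L1-HIT  vc=[]
2: 0x19 (blk 3, set 1) → L1-HIT  vc=[]
3: 0x59 (blk 11, set 1) → MISS  vc=[3]
4: 0x1f (blk 3, set 1) → VC-HIT  vc=[11]
5: 0x5e (blk 11, set 1) → VC-HIT  vc=[3]
6: 0x5f (blk 11, set 1) → L1-HIT  vc=[3]
7: 0x5e (blk 11, set 1) → L1-HIT  vc=[3]
8: 0x1a (blk 3, set 1) → VC-HIT  vc=[11]
9: 0x5a (blk 11, set 1) → VC-HIT  vc=[3]
10: 0x1c (blk 3, set 1) → VC-HIT  vc=[11]
11: 0x1b (blk 3, set 1) → L1-HIT  vc=[11]
12: 0x19 (blk 3, set 1) → L1-HIT  vc=[11]
13: 0x58 (blk 11, set 1) → VC-HIT  vc=[3]
14: 0x18 (blk 3, set 1) → VC-HIT  vc=[11]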